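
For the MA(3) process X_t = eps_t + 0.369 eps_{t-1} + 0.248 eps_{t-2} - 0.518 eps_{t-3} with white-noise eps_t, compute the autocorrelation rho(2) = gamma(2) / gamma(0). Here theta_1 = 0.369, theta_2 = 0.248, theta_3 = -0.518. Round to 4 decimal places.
\rho(2) = 0.0388

For an MA(q) process with theta_0 = 1, the autocovariance is
  gamma(k) = sigma^2 * sum_{i=0..q-k} theta_i * theta_{i+k},
and rho(k) = gamma(k) / gamma(0). Sigma^2 cancels.
  numerator   = (1)*(0.248) + (0.369)*(-0.518) = 0.056858.
  denominator = (1)^2 + (0.369)^2 + (0.248)^2 + (-0.518)^2 = 1.465989.
  rho(2) = 0.056858 / 1.465989 = 0.0388.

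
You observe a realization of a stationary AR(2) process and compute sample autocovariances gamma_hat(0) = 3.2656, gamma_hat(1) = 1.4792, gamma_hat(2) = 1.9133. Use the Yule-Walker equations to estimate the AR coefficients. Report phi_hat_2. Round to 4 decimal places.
\hat\phi_{2} = 0.4790

The Yule-Walker equations for an AR(p) process read, in matrix form,
  Gamma_p phi = r_p,   with   (Gamma_p)_{ij} = gamma(|i - j|),
                       (r_p)_i = gamma(i),   i,j = 1..p.
Substitute the sample gammas (Toeplitz matrix and right-hand side of size 2):
  Gamma_p = [[3.2656, 1.4792], [1.4792, 3.2656]]
  r_p     = [1.4792, 1.9133]
Written out:
  3.2656 phi_1 + 1.4792 phi_2 = 1.4792
  1.4792 phi_1 + 3.2656 phi_2 = 1.9133
Solve by Cramer's rule:
  det = gamma(0)^2 - gamma(1)^2 = (3.2656)^2 - (1.4792)^2 = 10.66414336 - 2.18803264 = 8.47611072
  phi_hat_1 = [gamma(1) gamma(0) - gamma(1) gamma(2)] / det = [(1.4792)(3.2656) - (1.4792)(1.9133)] / 8.47611072 = 2.00032216 / 8.47611072 = 0.236
  phi_hat_2 = [gamma(0) gamma(2) - gamma(1)^2] / det = [(3.2656)(1.9133) - (1.4792)^2] / 8.47611072 = 4.06003984 / 8.47611072 = 0.479
So phi_hat = [0.2360, 0.4790].
Therefore phi_hat_2 = 0.4790.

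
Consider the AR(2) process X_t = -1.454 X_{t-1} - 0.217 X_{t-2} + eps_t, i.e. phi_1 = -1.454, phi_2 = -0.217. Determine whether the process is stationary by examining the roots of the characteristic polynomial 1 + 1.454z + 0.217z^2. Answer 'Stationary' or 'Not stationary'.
\text{Not stationary}

The AR(p) characteristic polynomial is P(z) = 1 + 1.454z + 0.217z^2.
Stationarity requires all roots to lie outside the unit circle, i.e. |z| > 1 for every root.
Set 1 + (1.454) z + (0.217) z^2 = 0, i.e. a z^2 + b z + c = 0 with a = 0.217, b = 1.454, c = 1.
Discriminant D = b^2 - 4ac = (1.454)^2 - 4*(0.217)*1 = 2.114116 - (0.868) = 1.246116.
D >= 0, so the roots are real: z = (-b +/- sqrt(D)) / (2a) = (-1.454 +/- 1.116296) / (0.434).
  z_1 = (-1.454 + 1.116296) / (0.434) = -0.7781,   |z_1| = 0.7781.
  z_2 = (-1.454 - 1.116296) / (0.434) = -5.9223,   |z_2| = 5.9223.
Moduli of all roots: 0.7781, 5.9223.
All moduli strictly greater than 1? No.
Verdict: Not stationary.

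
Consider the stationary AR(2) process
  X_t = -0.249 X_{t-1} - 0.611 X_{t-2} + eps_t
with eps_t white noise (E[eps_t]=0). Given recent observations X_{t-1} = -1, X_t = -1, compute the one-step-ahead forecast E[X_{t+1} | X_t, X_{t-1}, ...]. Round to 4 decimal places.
E[X_{t+1} \mid \mathcal F_t] = 0.8600

For an AR(p) model X_t = c + sum_i phi_i X_{t-i} + eps_t, the
one-step-ahead conditional mean is
  E[X_{t+1} | X_t, ...] = c + sum_i phi_i X_{t+1-i}.
Substitute known values:
  E[X_{t+1} | ...] = (-0.249) * (-1) + (-0.611) * (-1)
                   = 0.8600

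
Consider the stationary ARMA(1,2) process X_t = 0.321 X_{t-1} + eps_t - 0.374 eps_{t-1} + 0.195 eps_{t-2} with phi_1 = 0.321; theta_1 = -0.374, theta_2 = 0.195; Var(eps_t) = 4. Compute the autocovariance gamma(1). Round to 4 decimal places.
\gamma(1) = -0.2044

Multiply the model equation by X_{t-k} and take expectations. With theta_0 = psi_0 = 1 and psi_j the MA(infinity) weights, this gives
  gamma(k) - sum_i phi_i gamma(k-i) = c_k,
  c_k = sigma^2 * sum_{j=k..q} theta_j psi_{j-k}   (c_k = 0 for k > q),
using gamma(-m) = gamma(m).
psi-weights needed (psi_j = theta_j + sum_i phi_i psi_{j-i}):
  psi_1 = theta_1 + phi_1 = -0.374 + (0.321) = -0.053
  psi_2 = theta_2 + phi_1 psi_1 = 0.195 + (0.321)(-0.053) = 0.177987
Right-hand sides:
  c_0 = sigma^2 (1 + theta_1 psi_1 + theta_2 psi_2) = 4 * (1 + (-0.374)(-0.053) + (0.195)(0.177987)) = 4 * 1.054529 = 4.218118
  c_1 = sigma^2 (theta_1 + theta_2 psi_1) = 4 * (-0.374 + (0.195)(-0.053)) = -1.53734
  c_2 = sigma^2 theta_2 = 4 * (0.195) = 0.78
Equations for k = 0 and k = 1 (AR order 1):
  gamma(0) = phi_1 gamma(1) + c_0
  gamma(1) = phi_1 gamma(0) + c_1
Substituting the second into the first: gamma(0) (1 - phi_1^2) = c_0 + phi_1 c_1, so
  gamma(0) = (c_0 + phi_1 c_1) / (1 - phi_1^2) = (4.218118 + (0.321)(-1.53734)) / (1 - (0.321)^2) = 3.724632 / 0.896959 = 4.152511.
  gamma(1) = phi_1 gamma(0) + c_1 = (0.321)(4.152511) + (-1.53734) = -0.204384.
Therefore gamma(1) = -0.2044 (to 4 decimal places).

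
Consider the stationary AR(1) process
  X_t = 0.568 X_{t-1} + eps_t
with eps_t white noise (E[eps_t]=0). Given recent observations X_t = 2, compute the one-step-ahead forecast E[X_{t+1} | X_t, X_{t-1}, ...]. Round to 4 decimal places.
E[X_{t+1} \mid \mathcal F_t] = 1.1360

For an AR(p) model X_t = c + sum_i phi_i X_{t-i} + eps_t, the
one-step-ahead conditional mean is
  E[X_{t+1} | X_t, ...] = c + sum_i phi_i X_{t+1-i}.
Substitute known values:
  E[X_{t+1} | ...] = (0.568) * (2)
                   = 1.1360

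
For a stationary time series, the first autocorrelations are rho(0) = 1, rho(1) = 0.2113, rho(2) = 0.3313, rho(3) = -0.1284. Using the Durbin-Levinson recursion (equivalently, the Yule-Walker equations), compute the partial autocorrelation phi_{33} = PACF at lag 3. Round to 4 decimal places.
\phi_{33} = -0.2770

The PACF at lag k is phi_{kk}, the last component of the solution
to the Yule-Walker system G_k phi = r_k where
  (G_k)_{ij} = rho(|i - j|), (r_k)_i = rho(i), i,j = 1..k.
Equivalently, Durbin-Levinson gives phi_{kk} iteratively:
  phi_{11} = rho(1)
  phi_{kk} = [rho(k) - sum_{j=1..k-1} phi_{k-1,j} rho(k-j)]
            / [1 - sum_{j=1..k-1} phi_{k-1,j} rho(j)],
  phi_{k,j} = phi_{k-1,j} - phi_{kk} phi_{k-1,k-j},  j = 1..k-1.
Step k = 1:
  phi_11 = rho(1) = 0.2113.
Step k = 2:
  phi_22 = [rho(2) - phi_11 rho(1)] / [1 - phi_11 rho(1)] = [0.3313 - (0.2113)(0.2113)] / [1 - (0.2113)(0.2113)]
         = 0.28665231 / 0.95535231 = 0.300049.
  Update: phi_21 = phi_11 - phi_22 phi_11 = 0.2113 - (0.300049)(0.2113) = 0.1479.
Step k = 3:
  phi_33 = [rho(3) - phi_21 rho(2) - phi_22 rho(1)] / [1 - phi_21 rho(1) - phi_22 rho(2)]
    numerator   = -0.1284 - (0.1479)(0.3313) - (0.300049)(0.2113) = -0.24079948
    denominator = 1 - (0.1479)(0.2113) - (0.300049)(0.3313) = 0.86934263
  phi_33 = -0.24079948 / 0.86934263 = -0.277.
Therefore phi_{33} = -0.2770.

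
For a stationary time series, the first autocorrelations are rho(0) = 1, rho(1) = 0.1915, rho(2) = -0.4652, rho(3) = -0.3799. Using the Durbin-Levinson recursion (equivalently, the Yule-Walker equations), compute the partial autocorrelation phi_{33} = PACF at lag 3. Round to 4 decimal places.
\phi_{33} = -0.2061

The PACF at lag k is phi_{kk}, the last component of the solution
to the Yule-Walker system G_k phi = r_k where
  (G_k)_{ij} = rho(|i - j|), (r_k)_i = rho(i), i,j = 1..k.
Equivalently, Durbin-Levinson gives phi_{kk} iteratively:
  phi_{11} = rho(1)
  phi_{kk} = [rho(k) - sum_{j=1..k-1} phi_{k-1,j} rho(k-j)]
            / [1 - sum_{j=1..k-1} phi_{k-1,j} rho(j)],
  phi_{k,j} = phi_{k-1,j} - phi_{kk} phi_{k-1,k-j},  j = 1..k-1.
Step k = 1:
  phi_11 = rho(1) = 0.1915.
Step k = 2:
  phi_22 = [rho(2) - phi_11 rho(1)] / [1 - phi_11 rho(1)] = [-0.4652 - (0.1915)(0.1915)] / [1 - (0.1915)(0.1915)]
         = -0.50187225 / 0.96332775 = -0.520978.
  Update: phi_21 = phi_11 - phi_22 phi_11 = 0.1915 - (-0.520978)(0.1915) = 0.291267.
Step k = 3:
  phi_33 = [rho(3) - phi_21 rho(2) - phi_22 rho(1)] / [1 - phi_21 rho(1) - phi_22 rho(2)]
    numerator   = -0.3799 - (0.291267)(-0.4652) - (-0.520978)(0.1915) = -0.14463526
    denominator = 1 - (0.291267)(0.1915) - (-0.520978)(-0.4652) = 0.70186351
  phi_33 = -0.14463526 / 0.70186351 = -0.2061.
Therefore phi_{33} = -0.2061.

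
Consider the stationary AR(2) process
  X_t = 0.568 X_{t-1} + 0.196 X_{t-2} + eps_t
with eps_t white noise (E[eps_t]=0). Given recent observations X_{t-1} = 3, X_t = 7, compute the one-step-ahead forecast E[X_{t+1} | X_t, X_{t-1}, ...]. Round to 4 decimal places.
E[X_{t+1} \mid \mathcal F_t] = 4.5640

For an AR(p) model X_t = c + sum_i phi_i X_{t-i} + eps_t, the
one-step-ahead conditional mean is
  E[X_{t+1} | X_t, ...] = c + sum_i phi_i X_{t+1-i}.
Substitute known values:
  E[X_{t+1} | ...] = (0.568) * (7) + (0.196) * (3)
                   = 4.5640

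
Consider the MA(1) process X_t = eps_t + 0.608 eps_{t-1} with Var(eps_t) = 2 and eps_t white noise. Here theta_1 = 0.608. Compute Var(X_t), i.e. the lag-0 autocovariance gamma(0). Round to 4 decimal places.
\gamma(0) = 2.7393

For an MA(q) process X_t = eps_t + sum_i theta_i eps_{t-i} with
Var(eps_t) = sigma^2, the variance is
  gamma(0) = sigma^2 * (1 + sum_i theta_i^2).
  sum_i theta_i^2 = (0.608)^2 = 0.369664.
  gamma(0) = 2 * (1 + 0.369664) = 2 * 1.369664 = 2.739328, which rounds to 2.7393.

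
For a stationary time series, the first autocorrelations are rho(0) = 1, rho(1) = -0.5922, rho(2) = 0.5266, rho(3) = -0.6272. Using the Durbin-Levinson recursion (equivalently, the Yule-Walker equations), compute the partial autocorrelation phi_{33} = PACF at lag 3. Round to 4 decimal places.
\phi_{33} = -0.3979

The PACF at lag k is phi_{kk}, the last component of the solution
to the Yule-Walker system G_k phi = r_k where
  (G_k)_{ij} = rho(|i - j|), (r_k)_i = rho(i), i,j = 1..k.
Equivalently, Durbin-Levinson gives phi_{kk} iteratively:
  phi_{11} = rho(1)
  phi_{kk} = [rho(k) - sum_{j=1..k-1} phi_{k-1,j} rho(k-j)]
            / [1 - sum_{j=1..k-1} phi_{k-1,j} rho(j)],
  phi_{k,j} = phi_{k-1,j} - phi_{kk} phi_{k-1,k-j},  j = 1..k-1.
Step k = 1:
  phi_11 = rho(1) = -0.5922.
Step k = 2:
  phi_22 = [rho(2) - phi_11 rho(1)] / [1 - phi_11 rho(1)] = [0.5266 - (-0.5922)(-0.5922)] / [1 - (-0.5922)(-0.5922)]
         = 0.17589916 / 0.64929916 = 0.270906.
  Update: phi_21 = phi_11 - phi_22 phi_11 = -0.5922 - (0.270906)(-0.5922) = -0.431769.
Step k = 3:
  phi_33 = [rho(3) - phi_21 rho(2) - phi_22 rho(1)] / [1 - phi_21 rho(1) - phi_22 rho(2)]
    numerator   = -0.6272 - (-0.431769)(0.5266) - (0.270906)(-0.5922) = -0.23939961
    denominator = 1 - (-0.431769)(-0.5922) - (0.270906)(0.5266) = 0.60164699
  phi_33 = -0.23939961 / 0.60164699 = -0.3979.
Therefore phi_{33} = -0.3979.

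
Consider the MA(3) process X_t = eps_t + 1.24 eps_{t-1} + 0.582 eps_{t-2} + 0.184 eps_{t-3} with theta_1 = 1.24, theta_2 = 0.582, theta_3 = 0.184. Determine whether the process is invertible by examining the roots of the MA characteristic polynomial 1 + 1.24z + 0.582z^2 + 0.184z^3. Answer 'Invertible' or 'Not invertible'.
\text{Invertible}

The MA(q) characteristic polynomial is P(z) = 1 + 1.24z + 0.582z^2 + 0.184z^3.
Invertibility requires all roots to lie outside the unit circle, i.e. |z| > 1 for every root.
Degree 3: look for a simple real root z0 first, then factor out (1 - z/z0) and solve the remaining quadratic.
Testing z0 = -1.25: P(-1.25) = 1 + (1.24)(-1.25) + (0.582)(-1.25)^2 + (0.184)(-1.25)^3
  = 1 + (-1.55) + (0.909375) + (-0.359375) = 0.  So z_0 = -1.25 is a root, |z_0| = 1.25.
Divide out the factor (1 + 0.8 z) = (1 - z/z0) (since 1/z0 = -0.8):
  P(z) = (1 + 0.8 z)(1 + (0.44) z + (0.23) z^2)
  [check: z-coef 0.44 - (-0.8) = 1.24; z^2-coef 0.23 - (-0.8)(0.44) = 0.582; z^3-coef -(-0.8)(0.23) = 0.184.]
Remaining roots from the quadratic factor 1 + (0.44) z + (0.23) z^2:
  Set 1 + (0.44) z + (0.23) z^2 = 0, i.e. a z^2 + b z + c = 0 with a = 0.23, b = 0.44, c = 1.
  Discriminant D = b^2 - 4ac = (0.44)^2 - 4*(0.23)*1 = 0.1936 - (0.92) = -0.7264.
  D < 0, so the roots are the complex-conjugate pair z = (-b +/- i sqrt(-D)) / (2a) = -0.9565 +/- 1.8528i.
  For a conjugate pair |z|^2 = z * conj(z) = (product of roots) = c/a = 1/(0.23) = 4.347826, so |z| = sqrt(4.347826) = 2.0851 for both roots.
Moduli of all roots: 1.2500, 2.0851, 2.0851.
All moduli strictly greater than 1? Yes.
Verdict: Invertible.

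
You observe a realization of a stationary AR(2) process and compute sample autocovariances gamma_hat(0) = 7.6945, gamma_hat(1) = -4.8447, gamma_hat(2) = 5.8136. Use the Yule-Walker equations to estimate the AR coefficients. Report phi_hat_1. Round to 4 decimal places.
\hat\phi_{1} = -0.2550

The Yule-Walker equations for an AR(p) process read, in matrix form,
  Gamma_p phi = r_p,   with   (Gamma_p)_{ij} = gamma(|i - j|),
                       (r_p)_i = gamma(i),   i,j = 1..p.
Substitute the sample gammas (Toeplitz matrix and right-hand side of size 2):
  Gamma_p = [[7.6945, -4.8447], [-4.8447, 7.6945]]
  r_p     = [-4.8447, 5.8136]
Written out:
  7.6945 phi_1 - 4.8447 phi_2 = -4.8447
  -4.8447 phi_1 + 7.6945 phi_2 = 5.8136
Solve by Cramer's rule:
  det = gamma(0)^2 - gamma(1)^2 = (7.6945)^2 - (-4.8447)^2 = 59.20533025 - 23.47111809 = 35.73421216
  phi_hat_1 = [gamma(1) gamma(0) - gamma(1) gamma(2)] / det = [(-4.8447)(7.6945) - (-4.8447)(5.8136)] / 35.73421216 = -9.11239623 / 35.73421216 = -0.255
  phi_hat_2 = [gamma(0) gamma(2) - gamma(1)^2] / det = [(7.6945)(5.8136) - (-4.8447)^2] / 35.73421216 = 21.26162711 / 35.73421216 = 0.595
So phi_hat = [-0.2550, 0.5950].
Therefore phi_hat_1 = -0.2550.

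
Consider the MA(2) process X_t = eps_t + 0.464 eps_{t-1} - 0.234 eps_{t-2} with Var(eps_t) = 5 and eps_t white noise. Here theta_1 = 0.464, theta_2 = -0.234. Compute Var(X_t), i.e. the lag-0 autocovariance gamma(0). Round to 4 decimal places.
\gamma(0) = 6.3503

For an MA(q) process X_t = eps_t + sum_i theta_i eps_{t-i} with
Var(eps_t) = sigma^2, the variance is
  gamma(0) = sigma^2 * (1 + sum_i theta_i^2).
  sum_i theta_i^2 = (0.464)^2 + (-0.234)^2 = 0.215296 + 0.054756 = 0.270052.
  gamma(0) = 5 * (1 + 0.270052) = 5 * 1.270052 = 6.35026, which rounds to 6.3503.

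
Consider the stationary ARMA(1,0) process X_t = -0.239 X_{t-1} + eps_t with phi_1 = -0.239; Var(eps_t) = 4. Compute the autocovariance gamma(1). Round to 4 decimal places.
\gamma(1) = -1.0139

Multiply the model equation by X_{t-k} and take expectations. With theta_0 = psi_0 = 1 and psi_j the MA(infinity) weights, this gives
  gamma(k) - sum_i phi_i gamma(k-i) = c_k,
  c_k = sigma^2 * sum_{j=k..q} theta_j psi_{j-k}   (c_k = 0 for k > q),
using gamma(-m) = gamma(m).
Pure AR (q = 0): c_0 = sigma^2 = 4, c_k = 0 for k >= 1.
Equations for k = 0 and k = 1 (AR order 1):
  gamma(0) = phi_1 gamma(1) + c_0
  gamma(1) = phi_1 gamma(0) + c_1
Substituting the second into the first: gamma(0) (1 - phi_1^2) = c_0 + phi_1 c_1, so
  gamma(0) = c_0 / (1 - phi_1^2) = 4 / (1 - (-0.239)^2) = 4 / 0.942879 = 4.242326.
  gamma(1) = phi_1 gamma(0) = (-0.239)(4.242326) = -1.013916.
Therefore gamma(1) = -1.0139 (to 4 decimal places).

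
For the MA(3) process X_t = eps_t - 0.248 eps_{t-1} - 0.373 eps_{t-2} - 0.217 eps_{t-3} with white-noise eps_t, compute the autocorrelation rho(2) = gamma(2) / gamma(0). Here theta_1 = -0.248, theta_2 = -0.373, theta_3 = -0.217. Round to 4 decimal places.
\rho(2) = -0.2558

For an MA(q) process with theta_0 = 1, the autocovariance is
  gamma(k) = sigma^2 * sum_{i=0..q-k} theta_i * theta_{i+k},
and rho(k) = gamma(k) / gamma(0). Sigma^2 cancels.
  numerator   = (1)*(-0.373) + (-0.248)*(-0.217) = -0.319184.
  denominator = (1)^2 + (-0.248)^2 + (-0.373)^2 + (-0.217)^2 = 1.247722.
  rho(2) = -0.319184 / 1.247722 = -0.2558.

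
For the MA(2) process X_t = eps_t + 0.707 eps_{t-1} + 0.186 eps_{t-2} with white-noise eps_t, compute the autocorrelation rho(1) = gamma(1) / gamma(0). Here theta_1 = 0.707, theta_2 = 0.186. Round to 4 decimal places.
\rho(1) = 0.5465

For an MA(q) process with theta_0 = 1, the autocovariance is
  gamma(k) = sigma^2 * sum_{i=0..q-k} theta_i * theta_{i+k},
and rho(k) = gamma(k) / gamma(0). Sigma^2 cancels.
  numerator   = (1)*(0.707) + (0.707)*(0.186) = 0.838502.
  denominator = (1)^2 + (0.707)^2 + (0.186)^2 = 1.534445.
  rho(1) = 0.838502 / 1.534445 = 0.5465.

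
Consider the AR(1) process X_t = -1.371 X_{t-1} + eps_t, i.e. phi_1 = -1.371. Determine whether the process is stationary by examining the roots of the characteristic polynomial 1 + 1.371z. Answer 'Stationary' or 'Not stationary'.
\text{Not stationary}

The AR(p) characteristic polynomial is P(z) = 1 + 1.371z.
Stationarity requires all roots to lie outside the unit circle, i.e. |z| > 1 for every root.
This is linear in z: 1 + (1.371) z = 0  =>  z = -1/(1.371) = -0.729395,  |z| = 0.729395.
Moduli of all roots: 0.7294.
All moduli strictly greater than 1? No.
Verdict: Not stationary.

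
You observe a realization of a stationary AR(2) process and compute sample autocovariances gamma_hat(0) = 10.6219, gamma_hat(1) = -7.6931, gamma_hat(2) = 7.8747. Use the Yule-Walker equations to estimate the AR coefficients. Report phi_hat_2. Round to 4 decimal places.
\hat\phi_{2} = 0.4560

The Yule-Walker equations for an AR(p) process read, in matrix form,
  Gamma_p phi = r_p,   with   (Gamma_p)_{ij} = gamma(|i - j|),
                       (r_p)_i = gamma(i),   i,j = 1..p.
Substitute the sample gammas (Toeplitz matrix and right-hand side of size 2):
  Gamma_p = [[10.6219, -7.6931], [-7.6931, 10.6219]]
  r_p     = [-7.6931, 7.8747]
Written out:
  10.6219 phi_1 - 7.6931 phi_2 = -7.6931
  -7.6931 phi_1 + 10.6219 phi_2 = 7.8747
Solve by Cramer's rule:
  det = gamma(0)^2 - gamma(1)^2 = (10.6219)^2 - (-7.6931)^2 = 112.82475961 - 59.18378761 = 53.640972
  phi_hat_1 = [gamma(1) gamma(0) - gamma(1) gamma(2)] / det = [(-7.6931)(10.6219) - (-7.6931)(7.8747)] / 53.640972 = -21.13448432 / 53.640972 = -0.394
  phi_hat_2 = [gamma(0) gamma(2) - gamma(1)^2] / det = [(10.6219)(7.8747) - (-7.6931)^2] / 53.640972 = 24.46048832 / 53.640972 = 0.456
So phi_hat = [-0.3940, 0.4560].
Therefore phi_hat_2 = 0.4560.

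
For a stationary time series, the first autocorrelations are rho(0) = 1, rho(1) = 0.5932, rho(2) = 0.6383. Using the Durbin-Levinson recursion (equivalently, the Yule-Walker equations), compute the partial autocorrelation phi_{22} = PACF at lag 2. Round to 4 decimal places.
\phi_{22} = 0.4419

The PACF at lag k is phi_{kk}, the last component of the solution
to the Yule-Walker system G_k phi = r_k where
  (G_k)_{ij} = rho(|i - j|), (r_k)_i = rho(i), i,j = 1..k.
Equivalently, Durbin-Levinson gives phi_{kk} iteratively:
  phi_{11} = rho(1)
  phi_{kk} = [rho(k) - sum_{j=1..k-1} phi_{k-1,j} rho(k-j)]
            / [1 - sum_{j=1..k-1} phi_{k-1,j} rho(j)],
  phi_{k,j} = phi_{k-1,j} - phi_{kk} phi_{k-1,k-j},  j = 1..k-1.
Step k = 1:
  phi_11 = rho(1) = 0.5932.
Step k = 2:
  phi_22 = [rho(2) - phi_11 rho(1)] / [1 - phi_11 rho(1)] = [0.6383 - (0.5932)(0.5932)] / [1 - (0.5932)(0.5932)]
         = 0.28641376 / 0.64811376 = 0.4419.
Therefore phi_{22} = 0.4419.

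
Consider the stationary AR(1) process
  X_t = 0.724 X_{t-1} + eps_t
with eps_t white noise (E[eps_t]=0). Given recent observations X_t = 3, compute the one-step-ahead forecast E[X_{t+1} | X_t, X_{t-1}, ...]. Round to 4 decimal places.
E[X_{t+1} \mid \mathcal F_t] = 2.1720

For an AR(p) model X_t = c + sum_i phi_i X_{t-i} + eps_t, the
one-step-ahead conditional mean is
  E[X_{t+1} | X_t, ...] = c + sum_i phi_i X_{t+1-i}.
Substitute known values:
  E[X_{t+1} | ...] = (0.724) * (3)
                   = 2.1720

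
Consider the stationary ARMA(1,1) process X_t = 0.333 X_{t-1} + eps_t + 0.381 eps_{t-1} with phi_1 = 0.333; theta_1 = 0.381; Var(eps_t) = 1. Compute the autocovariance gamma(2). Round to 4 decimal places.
\gamma(2) = 0.3013

Multiply the model equation by X_{t-k} and take expectations. With theta_0 = psi_0 = 1 and psi_j the MA(infinity) weights, this gives
  gamma(k) - sum_i phi_i gamma(k-i) = c_k,
  c_k = sigma^2 * sum_{j=k..q} theta_j psi_{j-k}   (c_k = 0 for k > q),
using gamma(-m) = gamma(m).
psi-weights needed (psi_j = theta_j + sum_i phi_i psi_{j-i}):
  psi_1 = theta_1 + phi_1 = 0.381 + (0.333) = 0.714
Right-hand sides:
  c_0 = sigma^2 (1 + theta_1 psi_1) = 1 * (1 + (0.381)(0.714)) = 1 * 1.272034 = 1.272034
  c_1 = sigma^2 theta_1 = 1 * (0.381) = 0.381
  c_2 = 0
Equations for k = 0 and k = 1 (AR order 1):
  gamma(0) = phi_1 gamma(1) + c_0
  gamma(1) = phi_1 gamma(0) + c_1
Substituting the second into the first: gamma(0) (1 - phi_1^2) = c_0 + phi_1 c_1, so
  gamma(0) = (c_0 + phi_1 c_1) / (1 - phi_1^2) = (1.272034 + (0.333)(0.381)) / (1 - (0.333)^2) = 1.398907 / 0.889111 = 1.573377.
  gamma(1) = phi_1 gamma(0) + c_1 = (0.333)(1.573377) + (0.381) = 0.904935.
For k = 2 (> q): gamma(2) = phi_1 gamma(1) = (0.333)(0.904935) = 0.301343.
Therefore gamma(2) = 0.3013 (to 4 decimal places).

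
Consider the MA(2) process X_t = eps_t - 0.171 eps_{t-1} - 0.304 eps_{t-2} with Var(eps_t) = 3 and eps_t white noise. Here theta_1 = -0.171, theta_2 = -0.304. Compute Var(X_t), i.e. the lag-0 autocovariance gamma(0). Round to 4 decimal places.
\gamma(0) = 3.3650

For an MA(q) process X_t = eps_t + sum_i theta_i eps_{t-i} with
Var(eps_t) = sigma^2, the variance is
  gamma(0) = sigma^2 * (1 + sum_i theta_i^2).
  sum_i theta_i^2 = (-0.171)^2 + (-0.304)^2 = 0.029241 + 0.092416 = 0.121657.
  gamma(0) = 3 * (1 + 0.121657) = 3 * 1.121657 = 3.364971, which rounds to 3.3650.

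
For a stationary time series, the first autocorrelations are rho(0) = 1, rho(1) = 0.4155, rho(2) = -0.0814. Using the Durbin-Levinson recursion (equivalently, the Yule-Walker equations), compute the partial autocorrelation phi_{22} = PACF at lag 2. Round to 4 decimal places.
\phi_{22} = -0.3070

The PACF at lag k is phi_{kk}, the last component of the solution
to the Yule-Walker system G_k phi = r_k where
  (G_k)_{ij} = rho(|i - j|), (r_k)_i = rho(i), i,j = 1..k.
Equivalently, Durbin-Levinson gives phi_{kk} iteratively:
  phi_{11} = rho(1)
  phi_{kk} = [rho(k) - sum_{j=1..k-1} phi_{k-1,j} rho(k-j)]
            / [1 - sum_{j=1..k-1} phi_{k-1,j} rho(j)],
  phi_{k,j} = phi_{k-1,j} - phi_{kk} phi_{k-1,k-j},  j = 1..k-1.
Step k = 1:
  phi_11 = rho(1) = 0.4155.
Step k = 2:
  phi_22 = [rho(2) - phi_11 rho(1)] / [1 - phi_11 rho(1)] = [-0.0814 - (0.4155)(0.4155)] / [1 - (0.4155)(0.4155)]
         = -0.25404025 / 0.82735975 = -0.307.
Therefore phi_{22} = -0.3070.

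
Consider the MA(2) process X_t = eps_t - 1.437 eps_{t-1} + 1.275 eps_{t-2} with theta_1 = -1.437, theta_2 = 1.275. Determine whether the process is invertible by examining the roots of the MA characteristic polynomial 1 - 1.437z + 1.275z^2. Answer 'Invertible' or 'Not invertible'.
\text{Not invertible}

The MA(q) characteristic polynomial is P(z) = 1 - 1.437z + 1.275z^2.
Invertibility requires all roots to lie outside the unit circle, i.e. |z| > 1 for every root.
Set 1 + (-1.437) z + (1.275) z^2 = 0, i.e. a z^2 + b z + c = 0 with a = 1.275, b = -1.437, c = 1.
Discriminant D = b^2 - 4ac = (-1.437)^2 - 4*(1.275)*1 = 2.064969 - (5.1) = -3.035031.
D < 0, so the roots are the complex-conjugate pair z = (-b +/- i sqrt(-D)) / (2a) = 0.5635 +/- 0.6832i.
For a conjugate pair |z|^2 = z * conj(z) = (product of roots) = c/a = 1/(1.275) = 0.784314, so |z| = sqrt(0.784314) = 0.8856 for both roots.
Moduli of all roots: 0.8856, 0.8856.
All moduli strictly greater than 1? No.
Verdict: Not invertible.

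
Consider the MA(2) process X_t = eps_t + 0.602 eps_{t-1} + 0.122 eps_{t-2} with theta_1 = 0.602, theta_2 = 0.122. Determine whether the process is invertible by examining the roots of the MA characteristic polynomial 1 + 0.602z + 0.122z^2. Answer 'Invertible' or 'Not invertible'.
\text{Invertible}

The MA(q) characteristic polynomial is P(z) = 1 + 0.602z + 0.122z^2.
Invertibility requires all roots to lie outside the unit circle, i.e. |z| > 1 for every root.
Set 1 + (0.602) z + (0.122) z^2 = 0, i.e. a z^2 + b z + c = 0 with a = 0.122, b = 0.602, c = 1.
Discriminant D = b^2 - 4ac = (0.602)^2 - 4*(0.122)*1 = 0.362404 - (0.488) = -0.125596.
D < 0, so the roots are the complex-conjugate pair z = (-b +/- i sqrt(-D)) / (2a) = -2.4672 +/- 1.4524i.
For a conjugate pair |z|^2 = z * conj(z) = (product of roots) = c/a = 1/(0.122) = 8.196721, so |z| = sqrt(8.196721) = 2.863 for both roots.
Moduli of all roots: 2.8630, 2.8630.
All moduli strictly greater than 1? Yes.
Verdict: Invertible.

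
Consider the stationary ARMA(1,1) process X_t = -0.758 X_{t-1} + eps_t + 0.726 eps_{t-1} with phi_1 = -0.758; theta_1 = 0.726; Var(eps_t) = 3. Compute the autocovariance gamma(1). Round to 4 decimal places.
\gamma(1) = -0.1015

Multiply the model equation by X_{t-k} and take expectations. With theta_0 = psi_0 = 1 and psi_j the MA(infinity) weights, this gives
  gamma(k) - sum_i phi_i gamma(k-i) = c_k,
  c_k = sigma^2 * sum_{j=k..q} theta_j psi_{j-k}   (c_k = 0 for k > q),
using gamma(-m) = gamma(m).
psi-weights needed (psi_j = theta_j + sum_i phi_i psi_{j-i}):
  psi_1 = theta_1 + phi_1 = 0.726 + (-0.758) = -0.032
Right-hand sides:
  c_0 = sigma^2 (1 + theta_1 psi_1) = 3 * (1 + (0.726)(-0.032)) = 3 * 0.976768 = 2.930304
  c_1 = sigma^2 theta_1 = 3 * (0.726) = 2.178
  c_2 = 0
Equations for k = 0 and k = 1 (AR order 1):
  gamma(0) = phi_1 gamma(1) + c_0
  gamma(1) = phi_1 gamma(0) + c_1
Substituting the second into the first: gamma(0) (1 - phi_1^2) = c_0 + phi_1 c_1, so
  gamma(0) = (c_0 + phi_1 c_1) / (1 - phi_1^2) = (2.930304 + (-0.758)(2.178)) / (1 - (-0.758)^2) = 1.27938 / 0.425436 = 3.007221.
  gamma(1) = phi_1 gamma(0) + c_1 = (-0.758)(3.007221) + (2.178) = -0.101473.
Therefore gamma(1) = -0.1015 (to 4 decimal places).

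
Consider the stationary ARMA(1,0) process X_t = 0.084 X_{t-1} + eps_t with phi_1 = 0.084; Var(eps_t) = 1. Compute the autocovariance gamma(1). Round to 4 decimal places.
\gamma(1) = 0.0846

Multiply the model equation by X_{t-k} and take expectations. With theta_0 = psi_0 = 1 and psi_j the MA(infinity) weights, this gives
  gamma(k) - sum_i phi_i gamma(k-i) = c_k,
  c_k = sigma^2 * sum_{j=k..q} theta_j psi_{j-k}   (c_k = 0 for k > q),
using gamma(-m) = gamma(m).
Pure AR (q = 0): c_0 = sigma^2 = 1, c_k = 0 for k >= 1.
Equations for k = 0 and k = 1 (AR order 1):
  gamma(0) = phi_1 gamma(1) + c_0
  gamma(1) = phi_1 gamma(0) + c_1
Substituting the second into the first: gamma(0) (1 - phi_1^2) = c_0 + phi_1 c_1, so
  gamma(0) = c_0 / (1 - phi_1^2) = 1 / (1 - (0.084)^2) = 1 / 0.992944 = 1.007106.
  gamma(1) = phi_1 gamma(0) = (0.084)(1.007106) = 0.084597.
Therefore gamma(1) = 0.0846 (to 4 decimal places).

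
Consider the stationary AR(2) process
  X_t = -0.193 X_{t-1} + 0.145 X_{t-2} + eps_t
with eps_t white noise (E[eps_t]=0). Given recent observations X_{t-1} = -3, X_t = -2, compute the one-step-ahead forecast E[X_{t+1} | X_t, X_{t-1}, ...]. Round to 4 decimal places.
E[X_{t+1} \mid \mathcal F_t] = -0.0490

For an AR(p) model X_t = c + sum_i phi_i X_{t-i} + eps_t, the
one-step-ahead conditional mean is
  E[X_{t+1} | X_t, ...] = c + sum_i phi_i X_{t+1-i}.
Substitute known values:
  E[X_{t+1} | ...] = (-0.193) * (-2) + (0.145) * (-3)
                   = -0.0490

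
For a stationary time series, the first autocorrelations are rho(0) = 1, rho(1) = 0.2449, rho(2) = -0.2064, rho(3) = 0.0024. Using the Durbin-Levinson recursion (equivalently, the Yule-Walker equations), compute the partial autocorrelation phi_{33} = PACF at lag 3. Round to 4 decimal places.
\phi_{33} = 0.1581

The PACF at lag k is phi_{kk}, the last component of the solution
to the Yule-Walker system G_k phi = r_k where
  (G_k)_{ij} = rho(|i - j|), (r_k)_i = rho(i), i,j = 1..k.
Equivalently, Durbin-Levinson gives phi_{kk} iteratively:
  phi_{11} = rho(1)
  phi_{kk} = [rho(k) - sum_{j=1..k-1} phi_{k-1,j} rho(k-j)]
            / [1 - sum_{j=1..k-1} phi_{k-1,j} rho(j)],
  phi_{k,j} = phi_{k-1,j} - phi_{kk} phi_{k-1,k-j},  j = 1..k-1.
Step k = 1:
  phi_11 = rho(1) = 0.2449.
Step k = 2:
  phi_22 = [rho(2) - phi_11 rho(1)] / [1 - phi_11 rho(1)] = [-0.2064 - (0.2449)(0.2449)] / [1 - (0.2449)(0.2449)]
         = -0.26637601 / 0.94002399 = -0.283372.
  Update: phi_21 = phi_11 - phi_22 phi_11 = 0.2449 - (-0.283372)(0.2449) = 0.314298.
Step k = 3:
  phi_33 = [rho(3) - phi_21 rho(2) - phi_22 rho(1)] / [1 - phi_21 rho(1) - phi_22 rho(2)]
    numerator   = 0.0024 - (0.314298)(-0.2064) - (-0.283372)(0.2449) = 0.13666872
    denominator = 1 - (0.314298)(0.2449) - (-0.283372)(-0.2064) = 0.86454062
  phi_33 = 0.13666872 / 0.86454062 = 0.1581.
Therefore phi_{33} = 0.1581.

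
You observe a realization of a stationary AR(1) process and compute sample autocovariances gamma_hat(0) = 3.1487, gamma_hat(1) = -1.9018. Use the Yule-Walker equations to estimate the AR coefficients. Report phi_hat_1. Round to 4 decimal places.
\hat\phi_{1} = -0.6040

The Yule-Walker equations for an AR(p) process read, in matrix form,
  Gamma_p phi = r_p,   with   (Gamma_p)_{ij} = gamma(|i - j|),
                       (r_p)_i = gamma(i),   i,j = 1..p.
Substitute the sample gammas (Toeplitz matrix and right-hand side of size 1):
  Gamma_p = [[3.1487]]
  r_p     = [-1.9018]
With p = 1 this is the single equation gamma(0) phi_1 = gamma(1):
  phi_hat_1 = gamma(1) / gamma(0) = -1.9018 / 3.1487 = -0.6040.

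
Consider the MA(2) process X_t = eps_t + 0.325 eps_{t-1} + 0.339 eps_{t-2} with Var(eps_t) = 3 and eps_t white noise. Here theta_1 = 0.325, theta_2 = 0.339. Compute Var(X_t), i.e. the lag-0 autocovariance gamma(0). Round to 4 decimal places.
\gamma(0) = 3.6616

For an MA(q) process X_t = eps_t + sum_i theta_i eps_{t-i} with
Var(eps_t) = sigma^2, the variance is
  gamma(0) = sigma^2 * (1 + sum_i theta_i^2).
  sum_i theta_i^2 = (0.325)^2 + (0.339)^2 = 0.105625 + 0.114921 = 0.220546.
  gamma(0) = 3 * (1 + 0.220546) = 3 * 1.220546 = 3.661638, which rounds to 3.6616.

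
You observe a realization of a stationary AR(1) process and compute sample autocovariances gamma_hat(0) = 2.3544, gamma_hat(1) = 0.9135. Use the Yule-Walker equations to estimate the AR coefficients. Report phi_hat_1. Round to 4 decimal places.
\hat\phi_{1} = 0.3880

The Yule-Walker equations for an AR(p) process read, in matrix form,
  Gamma_p phi = r_p,   with   (Gamma_p)_{ij} = gamma(|i - j|),
                       (r_p)_i = gamma(i),   i,j = 1..p.
Substitute the sample gammas (Toeplitz matrix and right-hand side of size 1):
  Gamma_p = [[2.3544]]
  r_p     = [0.9135]
With p = 1 this is the single equation gamma(0) phi_1 = gamma(1):
  phi_hat_1 = gamma(1) / gamma(0) = 0.9135 / 2.3544 = 0.3880.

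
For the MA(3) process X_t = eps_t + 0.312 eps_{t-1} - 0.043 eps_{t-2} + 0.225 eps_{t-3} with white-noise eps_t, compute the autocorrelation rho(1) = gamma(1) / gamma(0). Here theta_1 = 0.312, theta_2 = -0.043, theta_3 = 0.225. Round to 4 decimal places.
\rho(1) = 0.2513

For an MA(q) process with theta_0 = 1, the autocovariance is
  gamma(k) = sigma^2 * sum_{i=0..q-k} theta_i * theta_{i+k},
and rho(k) = gamma(k) / gamma(0). Sigma^2 cancels.
  numerator   = (1)*(0.312) + (0.312)*(-0.043) + (-0.043)*(0.225) = 0.288909.
  denominator = (1)^2 + (0.312)^2 + (-0.043)^2 + (0.225)^2 = 1.149818.
  rho(1) = 0.288909 / 1.149818 = 0.2513.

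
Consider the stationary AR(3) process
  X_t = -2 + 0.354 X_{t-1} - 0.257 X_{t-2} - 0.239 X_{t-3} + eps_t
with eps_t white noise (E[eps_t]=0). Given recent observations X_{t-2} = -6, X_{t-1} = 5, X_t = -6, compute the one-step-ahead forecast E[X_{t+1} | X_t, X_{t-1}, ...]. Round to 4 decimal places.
E[X_{t+1} \mid \mathcal F_t] = -3.9750

For an AR(p) model X_t = c + sum_i phi_i X_{t-i} + eps_t, the
one-step-ahead conditional mean is
  E[X_{t+1} | X_t, ...] = c + sum_i phi_i X_{t+1-i}.
Substitute known values:
  E[X_{t+1} | ...] = -2 + (0.354) * (-6) + (-0.257) * (5) + (-0.239) * (-6)
                   = -3.9750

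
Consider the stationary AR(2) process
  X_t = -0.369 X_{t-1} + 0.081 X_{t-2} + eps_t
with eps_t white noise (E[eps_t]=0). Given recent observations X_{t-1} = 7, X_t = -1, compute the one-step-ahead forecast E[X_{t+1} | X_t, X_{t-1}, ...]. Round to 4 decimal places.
E[X_{t+1} \mid \mathcal F_t] = 0.9360

For an AR(p) model X_t = c + sum_i phi_i X_{t-i} + eps_t, the
one-step-ahead conditional mean is
  E[X_{t+1} | X_t, ...] = c + sum_i phi_i X_{t+1-i}.
Substitute known values:
  E[X_{t+1} | ...] = (-0.369) * (-1) + (0.081) * (7)
                   = 0.9360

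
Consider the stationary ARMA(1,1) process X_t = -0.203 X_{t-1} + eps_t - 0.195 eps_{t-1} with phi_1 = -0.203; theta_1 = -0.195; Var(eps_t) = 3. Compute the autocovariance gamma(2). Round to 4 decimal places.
\gamma(2) = 0.2628

Multiply the model equation by X_{t-k} and take expectations. With theta_0 = psi_0 = 1 and psi_j the MA(infinity) weights, this gives
  gamma(k) - sum_i phi_i gamma(k-i) = c_k,
  c_k = sigma^2 * sum_{j=k..q} theta_j psi_{j-k}   (c_k = 0 for k > q),
using gamma(-m) = gamma(m).
psi-weights needed (psi_j = theta_j + sum_i phi_i psi_{j-i}):
  psi_1 = theta_1 + phi_1 = -0.195 + (-0.203) = -0.398
Right-hand sides:
  c_0 = sigma^2 (1 + theta_1 psi_1) = 3 * (1 + (-0.195)(-0.398)) = 3 * 1.07761 = 3.23283
  c_1 = sigma^2 theta_1 = 3 * (-0.195) = -0.585
  c_2 = 0
Equations for k = 0 and k = 1 (AR order 1):
  gamma(0) = phi_1 gamma(1) + c_0
  gamma(1) = phi_1 gamma(0) + c_1
Substituting the second into the first: gamma(0) (1 - phi_1^2) = c_0 + phi_1 c_1, so
  gamma(0) = (c_0 + phi_1 c_1) / (1 - phi_1^2) = (3.23283 + (-0.203)(-0.585)) / (1 - (-0.203)^2) = 3.351585 / 0.958791 = 3.495637.
  gamma(1) = phi_1 gamma(0) + c_1 = (-0.203)(3.495637) + (-0.585) = -1.294614.
For k = 2 (> q): gamma(2) = phi_1 gamma(1) = (-0.203)(-1.294614) = 0.262807.
Therefore gamma(2) = 0.2628 (to 4 decimal places).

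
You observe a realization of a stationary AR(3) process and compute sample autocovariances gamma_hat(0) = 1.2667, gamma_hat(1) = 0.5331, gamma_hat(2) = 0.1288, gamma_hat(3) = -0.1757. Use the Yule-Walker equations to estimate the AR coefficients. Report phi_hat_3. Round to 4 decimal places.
\hat\phi_{3} = -0.1800

The Yule-Walker equations for an AR(p) process read, in matrix form,
  Gamma_p phi = r_p,   with   (Gamma_p)_{ij} = gamma(|i - j|),
                       (r_p)_i = gamma(i),   i,j = 1..p.
Substitute the sample gammas (Toeplitz matrix and right-hand side of size 3):
  Gamma_p = [[1.2667, 0.5331, 0.1288], [0.5331, 1.2667, 0.5331], [0.1288, 0.5331, 1.2667]]
  r_p     = [0.5331, 0.1288, -0.1757]
Written out (R1..R3):
  (R1) 1.2667 phi_1 + 0.5331 phi_2 + 0.1288 phi_3 = 0.5331
  (R2) 0.5331 phi_1 + 1.2667 phi_2 + 0.5331 phi_3 = 0.1288
  (R3) 0.1288 phi_1 + 0.5331 phi_2 + 1.2667 phi_3 = -0.1757
Gaussian elimination:
  R2 <- R2 - (0.5331/1.2667) R1 = R2 - (0.420857) R1:  1.042341 phi_2 + 0.478894 phi_3 = -0.095559
  R3 <- R3 - (0.1288/1.2667) R1 = R3 - (0.101682) R1:  0.478894 phi_2 + 1.253603 phi_3 = -0.229906
  R3 <- R3 - (0.478894/1.042341) R2 = R3 - (0.45944) R2:  1.03358 phi_3 = -0.186003
Back-substitution:
  phi_hat_3 = -0.186003 / 1.03358 = -0.17996
  phi_hat_2 = (-0.095559 - (0.478894)(-0.17996)) / 1.042341 = -0.008997
  phi_hat_1 = (0.5331 - (0.5331)(-0.008997) - (0.1288)(-0.17996)) / 1.2667 = 0.442942
So phi_hat = [0.4429, -0.0090, -0.1800].
Therefore phi_hat_3 = -0.1800.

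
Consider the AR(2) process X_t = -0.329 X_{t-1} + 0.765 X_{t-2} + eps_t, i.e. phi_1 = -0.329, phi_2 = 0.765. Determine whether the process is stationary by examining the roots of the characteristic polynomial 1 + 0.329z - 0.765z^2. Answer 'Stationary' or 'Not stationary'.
\text{Not stationary}

The AR(p) characteristic polynomial is P(z) = 1 + 0.329z - 0.765z^2.
Stationarity requires all roots to lie outside the unit circle, i.e. |z| > 1 for every root.
Set 1 + (0.329) z + (-0.765) z^2 = 0, i.e. a z^2 + b z + c = 0 with a = -0.765, b = 0.329, c = 1.
Discriminant D = b^2 - 4ac = (0.329)^2 - 4*(-0.765)*1 = 0.108241 - (-3.06) = 3.168241.
D >= 0, so the roots are real: z = (-b +/- sqrt(D)) / (2a) = (-0.329 +/- 1.779955) / (-1.53).
  z_1 = (-0.329 + 1.779955) / (-1.53) = -0.9483,   |z_1| = 0.9483.
  z_2 = (-0.329 - 1.779955) / (-1.53) = 1.3784,   |z_2| = 1.3784.
Moduli of all roots: 0.9483, 1.3784.
All moduli strictly greater than 1? No.
Verdict: Not stationary.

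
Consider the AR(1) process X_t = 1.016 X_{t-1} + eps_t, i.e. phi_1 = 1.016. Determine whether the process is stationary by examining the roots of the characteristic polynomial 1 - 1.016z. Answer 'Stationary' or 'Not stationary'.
\text{Not stationary}

The AR(p) characteristic polynomial is P(z) = 1 - 1.016z.
Stationarity requires all roots to lie outside the unit circle, i.e. |z| > 1 for every root.
This is linear in z: 1 + (-1.016) z = 0  =>  z = -1/(-1.016) = 0.984252,  |z| = 0.984252.
Moduli of all roots: 0.9843.
All moduli strictly greater than 1? No.
Verdict: Not stationary.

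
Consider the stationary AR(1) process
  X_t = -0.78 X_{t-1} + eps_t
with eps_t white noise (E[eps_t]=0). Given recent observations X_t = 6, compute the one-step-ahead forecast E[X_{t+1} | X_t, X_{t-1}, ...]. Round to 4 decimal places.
E[X_{t+1} \mid \mathcal F_t] = -4.6800

For an AR(p) model X_t = c + sum_i phi_i X_{t-i} + eps_t, the
one-step-ahead conditional mean is
  E[X_{t+1} | X_t, ...] = c + sum_i phi_i X_{t+1-i}.
Substitute known values:
  E[X_{t+1} | ...] = (-0.78) * (6)
                   = -4.6800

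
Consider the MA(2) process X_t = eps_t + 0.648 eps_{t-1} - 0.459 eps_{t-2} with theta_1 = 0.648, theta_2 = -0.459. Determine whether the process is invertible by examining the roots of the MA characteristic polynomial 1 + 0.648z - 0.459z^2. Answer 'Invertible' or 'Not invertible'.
\text{Not invertible}

The MA(q) characteristic polynomial is P(z) = 1 + 0.648z - 0.459z^2.
Invertibility requires all roots to lie outside the unit circle, i.e. |z| > 1 for every root.
Set 1 + (0.648) z + (-0.459) z^2 = 0, i.e. a z^2 + b z + c = 0 with a = -0.459, b = 0.648, c = 1.
Discriminant D = b^2 - 4ac = (0.648)^2 - 4*(-0.459)*1 = 0.419904 - (-1.836) = 2.255904.
D >= 0, so the roots are real: z = (-b +/- sqrt(D)) / (2a) = (-0.648 +/- 1.501967) / (-0.918).
  z_1 = (-0.648 + 1.501967) / (-0.918) = -0.9302,   |z_1| = 0.9302.
  z_2 = (-0.648 - 1.501967) / (-0.918) = 2.342,   |z_2| = 2.342.
Moduli of all roots: 0.9302, 2.3420.
All moduli strictly greater than 1? No.
Verdict: Not invertible.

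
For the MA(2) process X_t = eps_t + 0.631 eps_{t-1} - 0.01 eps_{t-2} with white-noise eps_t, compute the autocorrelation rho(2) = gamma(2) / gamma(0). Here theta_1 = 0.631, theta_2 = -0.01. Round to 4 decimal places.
\rho(2) = -0.0072

For an MA(q) process with theta_0 = 1, the autocovariance is
  gamma(k) = sigma^2 * sum_{i=0..q-k} theta_i * theta_{i+k},
and rho(k) = gamma(k) / gamma(0). Sigma^2 cancels.
  numerator   = (1)*(-0.01) = -0.01.
  denominator = (1)^2 + (0.631)^2 + (-0.01)^2 = 1.398261.
  rho(2) = -0.01 / 1.398261 = -0.0072.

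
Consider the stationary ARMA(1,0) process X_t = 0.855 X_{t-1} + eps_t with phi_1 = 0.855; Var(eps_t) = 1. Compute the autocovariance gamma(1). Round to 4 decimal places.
\gamma(1) = 3.1787

Multiply the model equation by X_{t-k} and take expectations. With theta_0 = psi_0 = 1 and psi_j the MA(infinity) weights, this gives
  gamma(k) - sum_i phi_i gamma(k-i) = c_k,
  c_k = sigma^2 * sum_{j=k..q} theta_j psi_{j-k}   (c_k = 0 for k > q),
using gamma(-m) = gamma(m).
Pure AR (q = 0): c_0 = sigma^2 = 1, c_k = 0 for k >= 1.
Equations for k = 0 and k = 1 (AR order 1):
  gamma(0) = phi_1 gamma(1) + c_0
  gamma(1) = phi_1 gamma(0) + c_1
Substituting the second into the first: gamma(0) (1 - phi_1^2) = c_0 + phi_1 c_1, so
  gamma(0) = c_0 / (1 - phi_1^2) = 1 / (1 - (0.855)^2) = 1 / 0.268975 = 3.717818.
  gamma(1) = phi_1 gamma(0) = (0.855)(3.717818) = 3.178734.
Therefore gamma(1) = 3.1787 (to 4 decimal places).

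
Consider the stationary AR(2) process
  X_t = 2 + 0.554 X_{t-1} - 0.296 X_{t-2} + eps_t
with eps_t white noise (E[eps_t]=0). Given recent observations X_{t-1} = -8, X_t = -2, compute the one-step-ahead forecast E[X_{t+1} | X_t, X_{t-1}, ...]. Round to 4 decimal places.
E[X_{t+1} \mid \mathcal F_t] = 3.2600

For an AR(p) model X_t = c + sum_i phi_i X_{t-i} + eps_t, the
one-step-ahead conditional mean is
  E[X_{t+1} | X_t, ...] = c + sum_i phi_i X_{t+1-i}.
Substitute known values:
  E[X_{t+1} | ...] = 2 + (0.554) * (-2) + (-0.296) * (-8)
                   = 3.2600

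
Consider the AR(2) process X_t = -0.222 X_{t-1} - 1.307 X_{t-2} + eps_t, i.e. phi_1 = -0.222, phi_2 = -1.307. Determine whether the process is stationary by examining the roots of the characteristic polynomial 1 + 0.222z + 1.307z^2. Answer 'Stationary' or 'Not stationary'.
\text{Not stationary}

The AR(p) characteristic polynomial is P(z) = 1 + 0.222z + 1.307z^2.
Stationarity requires all roots to lie outside the unit circle, i.e. |z| > 1 for every root.
Set 1 + (0.222) z + (1.307) z^2 = 0, i.e. a z^2 + b z + c = 0 with a = 1.307, b = 0.222, c = 1.
Discriminant D = b^2 - 4ac = (0.222)^2 - 4*(1.307)*1 = 0.049284 - (5.228) = -5.178716.
D < 0, so the roots are the complex-conjugate pair z = (-b +/- i sqrt(-D)) / (2a) = -0.0849 +/- 0.8706i.
For a conjugate pair |z|^2 = z * conj(z) = (product of roots) = c/a = 1/(1.307) = 0.765111, so |z| = sqrt(0.765111) = 0.8747 for both roots.
Moduli of all roots: 0.8747, 0.8747.
All moduli strictly greater than 1? No.
Verdict: Not stationary.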